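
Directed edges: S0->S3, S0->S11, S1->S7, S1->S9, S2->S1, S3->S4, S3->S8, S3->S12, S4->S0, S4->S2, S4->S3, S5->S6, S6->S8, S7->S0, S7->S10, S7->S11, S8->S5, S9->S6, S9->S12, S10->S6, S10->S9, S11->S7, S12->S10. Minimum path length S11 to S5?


BFS layer-by-layer from S11:
  dist 0: {S11}
  dist 1: {S7}
  dist 2: {S0, S10}
  dist 3: {S3, S6, S9}
  dist 4: {S4, S8, S12}
  dist 5: {S2, S5}
  -> S5 reached at distance 5
Shortest path length = 5

5


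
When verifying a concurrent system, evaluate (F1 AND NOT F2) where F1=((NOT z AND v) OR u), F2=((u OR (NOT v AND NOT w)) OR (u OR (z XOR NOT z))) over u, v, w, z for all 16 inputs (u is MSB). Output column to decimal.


F1 = ((NOT z AND v) OR u)
F2 = ((u OR (NOT v AND NOT w)) OR (u OR (z XOR NOT z)))
Counterexample to F1=>F2 is where F1=1 and F2=0.
Evaluate each row (bits = u,v,w,z, MSB first):
  row 0 [0000]: F1=0 F2=1 -> F1&~F2 -> 0
  row 1 [0001]: F1=0 F2=1 -> F1&~F2 -> 0
  row 2 [0010]: F1=0 F2=1 -> F1&~F2 -> 0
  row 3 [0011]: F1=0 F2=1 -> F1&~F2 -> 0
  row 4 [0100]: F1=1 F2=1 -> F1&~F2 -> 0
  row 5 [0101]: F1=0 F2=1 -> F1&~F2 -> 0
  row 6 [0110]: F1=1 F2=1 -> F1&~F2 -> 0
  row 7 [0111]: F1=0 F2=1 -> F1&~F2 -> 0
  row 8 [1000]: F1=1 F2=1 -> F1&~F2 -> 0
  row 9 [1001]: F1=1 F2=1 -> F1&~F2 -> 0
  row 10 [1010]: F1=1 F2=1 -> F1&~F2 -> 0
  row 11 [1011]: F1=1 F2=1 -> F1&~F2 -> 0
  row 12 [1100]: F1=1 F2=1 -> F1&~F2 -> 0
  row 13 [1101]: F1=1 F2=1 -> F1&~F2 -> 0
  row 14 [1110]: F1=1 F2=1 -> F1&~F2 -> 0
  row 15 [1111]: F1=1 F2=1 -> F1&~F2 -> 0
Full result column, 4 rows per line (u,v fixed per line; w,z runs 00..11 left to right):
  rows 0-3 [u,v=00]: 0000  = hex 0
  rows 4-7 [u,v=01]: 0000  = hex 0
  rows 8-11 [u,v=10]: 0000  = hex 0
  rows 12-15 [u,v=11]: 0000  = hex 0
Counterexample vector (row 0 .. row 15) = 0000000000000000
Output column grouped in 4s = 0000 0000 0000 0000 = 0x0000
Convert to decimal digit by digit (value = value*16 + digit):
  0 -> 0
  0*16 + 0 = 0
  0*16 + 0 = 0
  0*16 + 0 = 0
Decimal = 0

0


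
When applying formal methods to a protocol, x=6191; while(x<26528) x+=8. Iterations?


Step 1: x goes from 6191 toward 26528 by 8; the body runs while x<26528, so iterations = ceil((bound-start)/step)
Step 2: Distance=20337
Step 3: ceil(20337/8)=2543

2543


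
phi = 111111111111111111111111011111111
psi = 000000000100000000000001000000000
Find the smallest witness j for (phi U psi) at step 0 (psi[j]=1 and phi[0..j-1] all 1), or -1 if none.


(phi U psi) at 0: need smallest j with psi[j]=1 and phi[i]=1 for all i in [0,j).
Scan from step 0:
  step 0: phi=1, psi=0 -> continue
  step 1: phi=1, psi=0 -> continue
  step 2: phi=1, psi=0 -> continue
  step 3: phi=1, psi=0 -> continue
  step 9: psi=1 and phi held for [0,9) -> witness found
Witness step = 9

9


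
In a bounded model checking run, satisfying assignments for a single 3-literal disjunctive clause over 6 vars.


Step 1: Total=2^6=64
Step 2: Unsat when all 3 false: 2^3=8
Step 3: Sat=64-8=56

56


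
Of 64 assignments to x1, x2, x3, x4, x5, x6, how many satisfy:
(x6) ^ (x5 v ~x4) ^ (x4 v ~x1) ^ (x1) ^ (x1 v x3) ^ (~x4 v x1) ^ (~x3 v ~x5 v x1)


CNF with 7 clauses over 6 vars (64 assignments).
An assignment satisfies CNF iff every clause has >=1 true literal.
Check each row (bits = x1,x2,x3,x4,x5,x6; clause T/F shown):
  row 0 [000000]: clauses=FTTFFTT -> 0
  row 1 [000001]: clauses=TTTFFTT -> 0
  row 2 [000010]: clauses=FTTFFTT -> 0
  row 3 [000011]: clauses=TTTFFTT -> 0
  row 4 [000100]: clauses=FFTFFFT -> 0
  (every remaining row is evaluated the same way; all 64 results are listed next)
Full result column, 8 rows per line (x1,x2,x3 fixed per line; x4,x5,x6 runs 000..111 left to right):
  rows 0-7 [x1,x2,x3=000]: 00000000  (ones: 0)
  rows 8-15 [x1,x2,x3=001]: 00000000  (ones: 0)
  rows 16-23 [x1,x2,x3=010]: 00000000  (ones: 0)
  rows 24-31 [x1,x2,x3=011]: 00000000  (ones: 0)
  rows 32-39 [x1,x2,x3=100]: 00000001  (ones: 1)
  rows 40-47 [x1,x2,x3=101]: 00000001  (ones: 1)
  rows 48-55 [x1,x2,x3=110]: 00000001  (ones: 1)
  rows 56-63 [x1,x2,x3=111]: 00000001  (ones: 1)
Satisfying assignments = 0+0+0+0+1+1+1+1 = 4

4


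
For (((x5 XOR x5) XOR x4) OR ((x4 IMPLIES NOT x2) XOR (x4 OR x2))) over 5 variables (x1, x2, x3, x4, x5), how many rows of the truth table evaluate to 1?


Formula: (((x5 XOR x5) XOR x4) OR ((x4 IMPLIES NOT x2) XOR (x4 OR x2))) over 5 vars (32 rows)
Evaluate each row (x1, x2, x3, x4, x5 as bits, MSB first):
  row 0 [00000]: (((0 XOR 0) XOR 0) OR ((0 IMPLIES NOT 0) XOR (0 OR 0))) -> 1
  row 1 [00001]: (((1 XOR 1) XOR 0) OR ((0 IMPLIES NOT 0) XOR (0 OR 0))) -> 1
  row 2 [00010]: (((0 XOR 0) XOR 1) OR ((1 IMPLIES NOT 0) XOR (1 OR 0))) -> 1
  row 3 [00011]: (((1 XOR 1) XOR 1) OR ((1 IMPLIES NOT 0) XOR (1 OR 0))) -> 1
  row 4 [00100]: (((0 XOR 0) XOR 0) OR ((0 IMPLIES NOT 0) XOR (0 OR 0))) -> 1
  row 5 [00101]: (((1 XOR 1) XOR 0) OR ((0 IMPLIES NOT 0) XOR (0 OR 0))) -> 1
  row 6 [00110]: (((0 XOR 0) XOR 1) OR ((1 IMPLIES NOT 0) XOR (1 OR 0))) -> 1
  row 7 [00111]: (((1 XOR 1) XOR 1) OR ((1 IMPLIES NOT 0) XOR (1 OR 0))) -> 1
  row 8 [01000]: (((0 XOR 0) XOR 0) OR ((0 IMPLIES NOT 1) XOR (0 OR 1))) -> 0
  row 9 [01001]: (((1 XOR 1) XOR 0) OR ((0 IMPLIES NOT 1) XOR (0 OR 1))) -> 0
  row 10 [01010]: (((0 XOR 0) XOR 1) OR ((1 IMPLIES NOT 1) XOR (1 OR 1))) -> 1
  row 11 [01011]: (((1 XOR 1) XOR 1) OR ((1 IMPLIES NOT 1) XOR (1 OR 1))) -> 1
  row 12 [01100]: (((0 XOR 0) XOR 0) OR ((0 IMPLIES NOT 1) XOR (0 OR 1))) -> 0
  row 13 [01101]: (((1 XOR 1) XOR 0) OR ((0 IMPLIES NOT 1) XOR (0 OR 1))) -> 0
  row 14 [01110]: (((0 XOR 0) XOR 1) OR ((1 IMPLIES NOT 1) XOR (1 OR 1))) -> 1
  row 15 [01111]: (((1 XOR 1) XOR 1) OR ((1 IMPLIES NOT 1) XOR (1 OR 1))) -> 1
  row 16 [10000]: (((0 XOR 0) XOR 0) OR ((0 IMPLIES NOT 0) XOR (0 OR 0))) -> 1
  row 17 [10001]: (((1 XOR 1) XOR 0) OR ((0 IMPLIES NOT 0) XOR (0 OR 0))) -> 1
  row 18 [10010]: (((0 XOR 0) XOR 1) OR ((1 IMPLIES NOT 0) XOR (1 OR 0))) -> 1
  row 19 [10011]: (((1 XOR 1) XOR 1) OR ((1 IMPLIES NOT 0) XOR (1 OR 0))) -> 1
  row 20 [10100]: (((0 XOR 0) XOR 0) OR ((0 IMPLIES NOT 0) XOR (0 OR 0))) -> 1
  row 21 [10101]: (((1 XOR 1) XOR 0) OR ((0 IMPLIES NOT 0) XOR (0 OR 0))) -> 1
  row 22 [10110]: (((0 XOR 0) XOR 1) OR ((1 IMPLIES NOT 0) XOR (1 OR 0))) -> 1
  row 23 [10111]: (((1 XOR 1) XOR 1) OR ((1 IMPLIES NOT 0) XOR (1 OR 0))) -> 1
  row 24 [11000]: (((0 XOR 0) XOR 0) OR ((0 IMPLIES NOT 1) XOR (0 OR 1))) -> 0
  row 25 [11001]: (((1 XOR 1) XOR 0) OR ((0 IMPLIES NOT 1) XOR (0 OR 1))) -> 0
  row 26 [11010]: (((0 XOR 0) XOR 1) OR ((1 IMPLIES NOT 1) XOR (1 OR 1))) -> 1
  row 27 [11011]: (((1 XOR 1) XOR 1) OR ((1 IMPLIES NOT 1) XOR (1 OR 1))) -> 1
  row 28 [11100]: (((0 XOR 0) XOR 0) OR ((0 IMPLIES NOT 1) XOR (0 OR 1))) -> 0
  row 29 [11101]: (((1 XOR 1) XOR 0) OR ((0 IMPLIES NOT 1) XOR (0 OR 1))) -> 0
  row 30 [11110]: (((0 XOR 0) XOR 1) OR ((1 IMPLIES NOT 1) XOR (1 OR 1))) -> 1
  row 31 [11111]: (((1 XOR 1) XOR 1) OR ((1 IMPLIES NOT 1) XOR (1 OR 1))) -> 1
Full result column, 8 rows per line (x1,x2 fixed per line; x3,x4,x5 runs 000..111 left to right):
  rows 0-7 [x1,x2=00]: 11111111  (ones: 8)
  rows 8-15 [x1,x2=01]: 00110011  (ones: 4)
  rows 16-23 [x1,x2=10]: 11111111  (ones: 8)
  rows 24-31 [x1,x2=11]: 00110011  (ones: 4)
Count of 1-rows = 8+4+8+4 = 24

24


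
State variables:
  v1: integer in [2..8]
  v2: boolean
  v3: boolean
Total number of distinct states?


State space = product of domain sizes of all variables.
Domain sizes:
  v1 (integer in [2..8]): 7
  v2 (boolean): 2
  v3 (boolean): 2
Product = 7 * 2 * 2 = 28

28


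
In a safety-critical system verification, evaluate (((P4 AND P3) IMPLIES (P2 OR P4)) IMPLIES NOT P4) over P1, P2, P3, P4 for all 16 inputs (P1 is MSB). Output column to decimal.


Formula: (((P4 AND P3) IMPLIES (P2 OR P4)) IMPLIES NOT P4) over P1, P2, P3, P4 (16 rows)
Evaluate each row (bits = P1,P2,P3,P4, MSB first):
  row 0 [0000]: (((0 AND 0) IMPLIES (0 OR 0)) IMPLIES NOT 0) -> 1
  row 1 [0001]: (((1 AND 0) IMPLIES (0 OR 1)) IMPLIES NOT 1) -> 0
  row 2 [0010]: (((0 AND 1) IMPLIES (0 OR 0)) IMPLIES NOT 0) -> 1
  row 3 [0011]: (((1 AND 1) IMPLIES (0 OR 1)) IMPLIES NOT 1) -> 0
  row 4 [0100]: (((0 AND 0) IMPLIES (1 OR 0)) IMPLIES NOT 0) -> 1
  row 5 [0101]: (((1 AND 0) IMPLIES (1 OR 1)) IMPLIES NOT 1) -> 0
  row 6 [0110]: (((0 AND 1) IMPLIES (1 OR 0)) IMPLIES NOT 0) -> 1
  row 7 [0111]: (((1 AND 1) IMPLIES (1 OR 1)) IMPLIES NOT 1) -> 0
  row 8 [1000]: (((0 AND 0) IMPLIES (0 OR 0)) IMPLIES NOT 0) -> 1
  row 9 [1001]: (((1 AND 0) IMPLIES (0 OR 1)) IMPLIES NOT 1) -> 0
  row 10 [1010]: (((0 AND 1) IMPLIES (0 OR 0)) IMPLIES NOT 0) -> 1
  row 11 [1011]: (((1 AND 1) IMPLIES (0 OR 1)) IMPLIES NOT 1) -> 0
  row 12 [1100]: (((0 AND 0) IMPLIES (1 OR 0)) IMPLIES NOT 0) -> 1
  row 13 [1101]: (((1 AND 0) IMPLIES (1 OR 1)) IMPLIES NOT 1) -> 0
  row 14 [1110]: (((0 AND 1) IMPLIES (1 OR 0)) IMPLIES NOT 0) -> 1
  row 15 [1111]: (((1 AND 1) IMPLIES (1 OR 1)) IMPLIES NOT 1) -> 0
Full result column, 4 rows per line (P1,P2 fixed per line; P3,P4 runs 00..11 left to right):
  rows 0-3 [P1,P2=00]: 1010  = hex A
  rows 4-7 [P1,P2=01]: 1010  = hex A
  rows 8-11 [P1,P2=10]: 1010  = hex A
  rows 12-15 [P1,P2=11]: 1010  = hex A
Output column (row 0 .. row 15) = 1010101010101010
Output column grouped in 4s = 1010 1010 1010 1010 = 0xAAAA
Convert to decimal digit by digit (value = value*16 + digit):
  A -> 10
  10*16 + 10 (A) = 170
  170*16 + 10 (A) = 2730
  2730*16 + 10 (A) = 43690
Decimal = 43690

43690


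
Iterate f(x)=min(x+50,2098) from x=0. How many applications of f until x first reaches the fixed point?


Step 1: x=0, cap=2098, increment=50
Step 2: x grows by 50 each step until capped at 2098; fixed point is x=2098
Step 3: iterations = ceil(2098/50) = 42

42


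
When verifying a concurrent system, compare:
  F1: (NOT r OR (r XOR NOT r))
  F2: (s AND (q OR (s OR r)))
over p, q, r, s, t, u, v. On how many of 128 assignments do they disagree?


F1 = (NOT r OR (r XOR NOT r))
F2 = (s AND (q OR (s OR r)))
Evaluate both on each of 128 rows (bits = p,q,r,s,t,u,v):
  row 0 [0000000]: F1=1 F2=0 (differ) -> 1
  row 1 [0000001]: F1=1 F2=0 (differ) -> 1
  row 2 [0000010]: F1=1 F2=0 (differ) -> 1
  row 3 [0000011]: F1=1 F2=0 (differ) -> 1
  row 4 [0000100]: F1=1 F2=0 (differ) -> 1
  (every remaining row is evaluated the same way; all 128 results are listed next)
Full result column, 8 rows per line (p,q,r,s fixed per line; t,u,v runs 000..111 left to right):
  rows 0-7 [p,q,r,s=0000]: 11111111  (ones: 8)
  rows 8-15 [p,q,r,s=0001]: 00000000  (ones: 0)
  rows 16-23 [p,q,r,s=0010]: 11111111  (ones: 8)
  rows 24-31 [p,q,r,s=0011]: 00000000  (ones: 0)
  rows 32-39 [p,q,r,s=0100]: 11111111  (ones: 8)
  rows 40-47 [p,q,r,s=0101]: 00000000  (ones: 0)
  rows 48-55 [p,q,r,s=0110]: 11111111  (ones: 8)
  rows 56-63 [p,q,r,s=0111]: 00000000  (ones: 0)
  rows 64-71 [p,q,r,s=1000]: 11111111  (ones: 8)
  rows 72-79 [p,q,r,s=1001]: 00000000  (ones: 0)
  rows 80-87 [p,q,r,s=1010]: 11111111  (ones: 8)
  rows 88-95 [p,q,r,s=1011]: 00000000  (ones: 0)
  rows 96-103 [p,q,r,s=1100]: 11111111  (ones: 8)
  rows 104-111 [p,q,r,s=1101]: 00000000  (ones: 0)
  rows 112-119 [p,q,r,s=1110]: 11111111  (ones: 8)
  rows 120-127 [p,q,r,s=1111]: 00000000  (ones: 0)
Disagreements = 8+0+8+0+8+0+8+0+8+0+8+0+8+0+8+0 = 64

64


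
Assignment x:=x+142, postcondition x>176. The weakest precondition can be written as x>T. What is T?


Formula: wp(x:=E, P) = P[E/x] (substitute E for x in postcondition)
Step 1: Postcondition: x>176
Step 2: Substitute x+142 for x: x+142>176
Step 3: Solve for x: x > 176-142 = 34

34


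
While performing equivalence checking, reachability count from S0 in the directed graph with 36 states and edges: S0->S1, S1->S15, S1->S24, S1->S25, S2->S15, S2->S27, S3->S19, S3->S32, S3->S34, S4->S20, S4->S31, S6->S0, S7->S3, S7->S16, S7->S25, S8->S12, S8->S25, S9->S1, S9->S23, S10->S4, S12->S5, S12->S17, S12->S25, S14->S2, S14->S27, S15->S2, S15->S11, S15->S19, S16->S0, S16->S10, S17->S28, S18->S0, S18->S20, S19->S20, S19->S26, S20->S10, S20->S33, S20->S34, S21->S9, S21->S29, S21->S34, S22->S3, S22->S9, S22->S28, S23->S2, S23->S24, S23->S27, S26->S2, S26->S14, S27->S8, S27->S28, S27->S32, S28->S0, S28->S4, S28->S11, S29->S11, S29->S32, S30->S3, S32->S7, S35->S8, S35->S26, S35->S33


BFS from S0:
  layer 0: {S0}
  layer 1: {S1}
  layer 2: {S15, S24, S25}
  layer 3: {S2, S11, S19}
  layer 4: {S20, S26, S27}
  layer 5: {S8, S10, S14, S28, S32, S33, S34}
  layer 6: {S4, S7, S12}
  layer 7: {S3, S5, S16, S17, S31}
Reachable set: {S0, S1, S2, S3, S4, S5, S7, S8, S10, S11, S12, S14, S15, S16, S17, S19, S20, S24, S25, S26, S27, S28, S31, S32, S33, S34}
Count = 26

26


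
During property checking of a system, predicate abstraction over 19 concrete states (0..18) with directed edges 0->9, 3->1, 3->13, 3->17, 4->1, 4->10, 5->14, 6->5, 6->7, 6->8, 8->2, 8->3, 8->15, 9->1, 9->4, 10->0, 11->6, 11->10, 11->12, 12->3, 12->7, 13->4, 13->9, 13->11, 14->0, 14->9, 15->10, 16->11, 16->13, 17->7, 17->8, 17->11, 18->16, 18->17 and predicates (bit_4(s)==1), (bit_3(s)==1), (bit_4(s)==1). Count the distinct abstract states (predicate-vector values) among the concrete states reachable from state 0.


BFS from 0:
Concrete reachable: {0, 1, 4, 9, 10}
Abstract via predicates (bit_4(s)==1), (bit_3(s)==1), (bit_4(s)==1):
  (0,0,0) <- {0, 1, 4}
  (0,1,0) <- {9, 10}
Distinct abstract states = 2

2


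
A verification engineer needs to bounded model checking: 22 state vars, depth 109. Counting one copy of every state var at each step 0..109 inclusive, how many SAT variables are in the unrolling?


BMC unrolls to depth k, creating one copy of each state var for steps 0..k.
Step count = 109 + 1 = 110 (steps 0 through 109)
Vars per step = 22
Total = 22 * 110 = 2420

2420


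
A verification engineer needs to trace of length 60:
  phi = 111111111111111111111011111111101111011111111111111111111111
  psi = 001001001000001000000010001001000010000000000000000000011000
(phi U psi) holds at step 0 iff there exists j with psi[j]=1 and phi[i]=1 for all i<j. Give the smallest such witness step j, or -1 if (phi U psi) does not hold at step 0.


(phi U psi) at 0: need smallest j with psi[j]=1 and phi[i]=1 for all i in [0,j).
Scan from step 0:
  step 0: phi=1, psi=0 -> continue
  step 1: phi=1, psi=0 -> continue
  step 2: psi=1 and phi held for [0,2) -> witness found
Witness step = 2

2


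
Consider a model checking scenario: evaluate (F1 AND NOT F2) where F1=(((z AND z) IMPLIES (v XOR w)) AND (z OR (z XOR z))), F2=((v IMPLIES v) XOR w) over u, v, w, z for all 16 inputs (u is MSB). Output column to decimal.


F1 = (((z AND z) IMPLIES (v XOR w)) AND (z OR (z XOR z)))
F2 = ((v IMPLIES v) XOR w)
Counterexample to F1=>F2 is where F1=1 and F2=0.
Evaluate each row (bits = u,v,w,z, MSB first):
  row 0 [0000]: F1=0 F2=1 -> F1&~F2 -> 0
  row 1 [0001]: F1=0 F2=1 -> F1&~F2 -> 0
  row 2 [0010]: F1=0 F2=0 -> F1&~F2 -> 0
  row 3 [0011]: F1=1 F2=0 -> F1&~F2 -> 1
  row 4 [0100]: F1=0 F2=1 -> F1&~F2 -> 0
  row 5 [0101]: F1=1 F2=1 -> F1&~F2 -> 0
  row 6 [0110]: F1=0 F2=0 -> F1&~F2 -> 0
  row 7 [0111]: F1=0 F2=0 -> F1&~F2 -> 0
  row 8 [1000]: F1=0 F2=1 -> F1&~F2 -> 0
  row 9 [1001]: F1=0 F2=1 -> F1&~F2 -> 0
  row 10 [1010]: F1=0 F2=0 -> F1&~F2 -> 0
  row 11 [1011]: F1=1 F2=0 -> F1&~F2 -> 1
  row 12 [1100]: F1=0 F2=1 -> F1&~F2 -> 0
  row 13 [1101]: F1=1 F2=1 -> F1&~F2 -> 0
  row 14 [1110]: F1=0 F2=0 -> F1&~F2 -> 0
  row 15 [1111]: F1=0 F2=0 -> F1&~F2 -> 0
Full result column, 4 rows per line (u,v fixed per line; w,z runs 00..11 left to right):
  rows 0-3 [u,v=00]: 0001  = hex 1
  rows 4-7 [u,v=01]: 0000  = hex 0
  rows 8-11 [u,v=10]: 0001  = hex 1
  rows 12-15 [u,v=11]: 0000  = hex 0
Counterexample vector (row 0 .. row 15) = 0001000000010000
Output column grouped in 4s = 0001 0000 0001 0000 = 0x1010
Convert to decimal digit by digit (value = value*16 + digit):
  1 -> 1
  1*16 + 0 = 16
  16*16 + 1 = 257
  257*16 + 0 = 4112
Decimal = 4112

4112


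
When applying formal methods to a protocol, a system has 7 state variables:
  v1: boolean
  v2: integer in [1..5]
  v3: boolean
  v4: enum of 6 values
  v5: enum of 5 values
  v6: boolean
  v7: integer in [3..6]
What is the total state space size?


State space = product of domain sizes of all variables.
Domain sizes:
  v1 (boolean): 2
  v2 (integer in [1..5]): 5
  v3 (boolean): 2
  v4 (enum of 6 values): 6
  v5 (enum of 5 values): 5
  v6 (boolean): 2
  v7 (integer in [3..6]): 4
Product = 2 * 5 * 2 * 6 * 5 * 2 * 4 = 4800

4800


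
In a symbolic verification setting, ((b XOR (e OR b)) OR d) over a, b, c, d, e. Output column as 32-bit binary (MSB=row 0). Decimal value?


Formula: ((b XOR (e OR b)) OR d) over a, b, c, d, e (32 rows)
Evaluate each row (bits = a,b,c,d,e, MSB first):
  row 0 [00000]: ((0 XOR (0 OR 0)) OR 0) -> 0
  row 1 [00001]: ((0 XOR (1 OR 0)) OR 0) -> 1
  row 2 [00010]: ((0 XOR (0 OR 0)) OR 1) -> 1
  row 3 [00011]: ((0 XOR (1 OR 0)) OR 1) -> 1
  row 4 [00100]: ((0 XOR (0 OR 0)) OR 0) -> 0
  row 5 [00101]: ((0 XOR (1 OR 0)) OR 0) -> 1
  row 6 [00110]: ((0 XOR (0 OR 0)) OR 1) -> 1
  row 7 [00111]: ((0 XOR (1 OR 0)) OR 1) -> 1
  row 8 [01000]: ((1 XOR (0 OR 1)) OR 0) -> 0
  row 9 [01001]: ((1 XOR (1 OR 1)) OR 0) -> 0
  row 10 [01010]: ((1 XOR (0 OR 1)) OR 1) -> 1
  row 11 [01011]: ((1 XOR (1 OR 1)) OR 1) -> 1
  row 12 [01100]: ((1 XOR (0 OR 1)) OR 0) -> 0
  row 13 [01101]: ((1 XOR (1 OR 1)) OR 0) -> 0
  row 14 [01110]: ((1 XOR (0 OR 1)) OR 1) -> 1
  row 15 [01111]: ((1 XOR (1 OR 1)) OR 1) -> 1
  row 16 [10000]: ((0 XOR (0 OR 0)) OR 0) -> 0
  row 17 [10001]: ((0 XOR (1 OR 0)) OR 0) -> 1
  row 18 [10010]: ((0 XOR (0 OR 0)) OR 1) -> 1
  row 19 [10011]: ((0 XOR (1 OR 0)) OR 1) -> 1
  row 20 [10100]: ((0 XOR (0 OR 0)) OR 0) -> 0
  row 21 [10101]: ((0 XOR (1 OR 0)) OR 0) -> 1
  row 22 [10110]: ((0 XOR (0 OR 0)) OR 1) -> 1
  row 23 [10111]: ((0 XOR (1 OR 0)) OR 1) -> 1
  row 24 [11000]: ((1 XOR (0 OR 1)) OR 0) -> 0
  row 25 [11001]: ((1 XOR (1 OR 1)) OR 0) -> 0
  row 26 [11010]: ((1 XOR (0 OR 1)) OR 1) -> 1
  row 27 [11011]: ((1 XOR (1 OR 1)) OR 1) -> 1
  row 28 [11100]: ((1 XOR (0 OR 1)) OR 0) -> 0
  row 29 [11101]: ((1 XOR (1 OR 1)) OR 0) -> 0
  row 30 [11110]: ((1 XOR (0 OR 1)) OR 1) -> 1
  row 31 [11111]: ((1 XOR (1 OR 1)) OR 1) -> 1
Full result column, 4 rows per line (a,b,c fixed per line; d,e runs 00..11 left to right):
  rows 0-3 [a,b,c=000]: 0111  = hex 7
  rows 4-7 [a,b,c=001]: 0111  = hex 7
  rows 8-11 [a,b,c=010]: 0011  = hex 3
  rows 12-15 [a,b,c=011]: 0011  = hex 3
  rows 16-19 [a,b,c=100]: 0111  = hex 7
  rows 20-23 [a,b,c=101]: 0111  = hex 7
  rows 24-27 [a,b,c=110]: 0011  = hex 3
  rows 28-31 [a,b,c=111]: 0011  = hex 3
Output column (row 0 .. row 31) = 01110111001100110111011100110011
Output column grouped in 4s = 0111 0111 0011 0011 0111 0111 0011 0011 = 0x77337733
Convert to decimal digit by digit (value = value*16 + digit):
  7 -> 7
  7*16 + 7 = 119
  119*16 + 3 = 1907
  1907*16 + 3 = 30515
  30515*16 + 7 = 488247
  488247*16 + 7 = 7811959
  7811959*16 + 3 = 124991347
  124991347*16 + 3 = 1999861555
Decimal = 1999861555

1999861555


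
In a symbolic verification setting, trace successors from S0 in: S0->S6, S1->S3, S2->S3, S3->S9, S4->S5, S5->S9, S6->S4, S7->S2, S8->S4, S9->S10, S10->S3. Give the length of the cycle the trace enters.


Trace from S0 until a state repeats:
  S0 -> S6 -> S4 -> S5 -> S9 -> S10 -> S3 -> S9
S9 first seen at step 4, revisited at step 7.
Cycle length = 7 - 4 = 3

3


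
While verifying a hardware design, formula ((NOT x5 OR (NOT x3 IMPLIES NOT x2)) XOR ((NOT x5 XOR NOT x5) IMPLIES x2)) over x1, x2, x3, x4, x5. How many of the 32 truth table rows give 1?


Formula: ((NOT x5 OR (NOT x3 IMPLIES NOT x2)) XOR ((NOT x5 XOR NOT x5) IMPLIES x2)) over 5 vars (32 rows)
Evaluate each row (x1, x2, x3, x4, x5 as bits, MSB first):
  row 0 [00000]: ((NOT 0 OR (NOT 0 IMPLIES NOT 0)) XOR ((NOT 0 XOR NOT 0) IMPLIES 0)) -> 0
  row 1 [00001]: ((NOT 1 OR (NOT 0 IMPLIES NOT 0)) XOR ((NOT 1 XOR NOT 1) IMPLIES 0)) -> 0
  row 2 [00010]: ((NOT 0 OR (NOT 0 IMPLIES NOT 0)) XOR ((NOT 0 XOR NOT 0) IMPLIES 0)) -> 0
  row 3 [00011]: ((NOT 1 OR (NOT 0 IMPLIES NOT 0)) XOR ((NOT 1 XOR NOT 1) IMPLIES 0)) -> 0
  row 4 [00100]: ((NOT 0 OR (NOT 1 IMPLIES NOT 0)) XOR ((NOT 0 XOR NOT 0) IMPLIES 0)) -> 0
  row 5 [00101]: ((NOT 1 OR (NOT 1 IMPLIES NOT 0)) XOR ((NOT 1 XOR NOT 1) IMPLIES 0)) -> 0
  row 6 [00110]: ((NOT 0 OR (NOT 1 IMPLIES NOT 0)) XOR ((NOT 0 XOR NOT 0) IMPLIES 0)) -> 0
  row 7 [00111]: ((NOT 1 OR (NOT 1 IMPLIES NOT 0)) XOR ((NOT 1 XOR NOT 1) IMPLIES 0)) -> 0
  row 8 [01000]: ((NOT 0 OR (NOT 0 IMPLIES NOT 1)) XOR ((NOT 0 XOR NOT 0) IMPLIES 1)) -> 0
  row 9 [01001]: ((NOT 1 OR (NOT 0 IMPLIES NOT 1)) XOR ((NOT 1 XOR NOT 1) IMPLIES 1)) -> 1
  row 10 [01010]: ((NOT 0 OR (NOT 0 IMPLIES NOT 1)) XOR ((NOT 0 XOR NOT 0) IMPLIES 1)) -> 0
  row 11 [01011]: ((NOT 1 OR (NOT 0 IMPLIES NOT 1)) XOR ((NOT 1 XOR NOT 1) IMPLIES 1)) -> 1
  row 12 [01100]: ((NOT 0 OR (NOT 1 IMPLIES NOT 1)) XOR ((NOT 0 XOR NOT 0) IMPLIES 1)) -> 0
  row 13 [01101]: ((NOT 1 OR (NOT 1 IMPLIES NOT 1)) XOR ((NOT 1 XOR NOT 1) IMPLIES 1)) -> 0
  row 14 [01110]: ((NOT 0 OR (NOT 1 IMPLIES NOT 1)) XOR ((NOT 0 XOR NOT 0) IMPLIES 1)) -> 0
  row 15 [01111]: ((NOT 1 OR (NOT 1 IMPLIES NOT 1)) XOR ((NOT 1 XOR NOT 1) IMPLIES 1)) -> 0
  row 16 [10000]: ((NOT 0 OR (NOT 0 IMPLIES NOT 0)) XOR ((NOT 0 XOR NOT 0) IMPLIES 0)) -> 0
  row 17 [10001]: ((NOT 1 OR (NOT 0 IMPLIES NOT 0)) XOR ((NOT 1 XOR NOT 1) IMPLIES 0)) -> 0
  row 18 [10010]: ((NOT 0 OR (NOT 0 IMPLIES NOT 0)) XOR ((NOT 0 XOR NOT 0) IMPLIES 0)) -> 0
  row 19 [10011]: ((NOT 1 OR (NOT 0 IMPLIES NOT 0)) XOR ((NOT 1 XOR NOT 1) IMPLIES 0)) -> 0
  row 20 [10100]: ((NOT 0 OR (NOT 1 IMPLIES NOT 0)) XOR ((NOT 0 XOR NOT 0) IMPLIES 0)) -> 0
  row 21 [10101]: ((NOT 1 OR (NOT 1 IMPLIES NOT 0)) XOR ((NOT 1 XOR NOT 1) IMPLIES 0)) -> 0
  row 22 [10110]: ((NOT 0 OR (NOT 1 IMPLIES NOT 0)) XOR ((NOT 0 XOR NOT 0) IMPLIES 0)) -> 0
  row 23 [10111]: ((NOT 1 OR (NOT 1 IMPLIES NOT 0)) XOR ((NOT 1 XOR NOT 1) IMPLIES 0)) -> 0
  row 24 [11000]: ((NOT 0 OR (NOT 0 IMPLIES NOT 1)) XOR ((NOT 0 XOR NOT 0) IMPLIES 1)) -> 0
  row 25 [11001]: ((NOT 1 OR (NOT 0 IMPLIES NOT 1)) XOR ((NOT 1 XOR NOT 1) IMPLIES 1)) -> 1
  row 26 [11010]: ((NOT 0 OR (NOT 0 IMPLIES NOT 1)) XOR ((NOT 0 XOR NOT 0) IMPLIES 1)) -> 0
  row 27 [11011]: ((NOT 1 OR (NOT 0 IMPLIES NOT 1)) XOR ((NOT 1 XOR NOT 1) IMPLIES 1)) -> 1
  row 28 [11100]: ((NOT 0 OR (NOT 1 IMPLIES NOT 1)) XOR ((NOT 0 XOR NOT 0) IMPLIES 1)) -> 0
  row 29 [11101]: ((NOT 1 OR (NOT 1 IMPLIES NOT 1)) XOR ((NOT 1 XOR NOT 1) IMPLIES 1)) -> 0
  row 30 [11110]: ((NOT 0 OR (NOT 1 IMPLIES NOT 1)) XOR ((NOT 0 XOR NOT 0) IMPLIES 1)) -> 0
  row 31 [11111]: ((NOT 1 OR (NOT 1 IMPLIES NOT 1)) XOR ((NOT 1 XOR NOT 1) IMPLIES 1)) -> 0
Full result column, 8 rows per line (x1,x2 fixed per line; x3,x4,x5 runs 000..111 left to right):
  rows 0-7 [x1,x2=00]: 00000000  (ones: 0)
  rows 8-15 [x1,x2=01]: 01010000  (ones: 2)
  rows 16-23 [x1,x2=10]: 00000000  (ones: 0)
  rows 24-31 [x1,x2=11]: 01010000  (ones: 2)
Count of 1-rows = 0+2+0+2 = 4

4


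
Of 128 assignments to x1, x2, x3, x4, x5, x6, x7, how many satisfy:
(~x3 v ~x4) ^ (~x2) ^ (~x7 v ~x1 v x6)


CNF with 3 clauses over 7 vars (128 assignments).
An assignment satisfies CNF iff every clause has >=1 true literal.
Check each row (bits = x1,x2,x3,x4,x5,x6,x7; clause T/F shown):
  row 0 [0000000]: clauses=TTT -> 1
  row 1 [0000001]: clauses=TTT -> 1
  row 2 [0000010]: clauses=TTT -> 1
  row 3 [0000011]: clauses=TTT -> 1
  row 4 [0000100]: clauses=TTT -> 1
  (every remaining row is evaluated the same way; all 128 results are listed next)
Full result column, 8 rows per line (x1,x2,x3,x4 fixed per line; x5,x6,x7 runs 000..111 left to right):
  rows 0-7 [x1,x2,x3,x4=0000]: 11111111  (ones: 8)
  rows 8-15 [x1,x2,x3,x4=0001]: 11111111  (ones: 8)
  rows 16-23 [x1,x2,x3,x4=0010]: 11111111  (ones: 8)
  rows 24-31 [x1,x2,x3,x4=0011]: 00000000  (ones: 0)
  rows 32-39 [x1,x2,x3,x4=0100]: 00000000  (ones: 0)
  rows 40-47 [x1,x2,x3,x4=0101]: 00000000  (ones: 0)
  rows 48-55 [x1,x2,x3,x4=0110]: 00000000  (ones: 0)
  rows 56-63 [x1,x2,x3,x4=0111]: 00000000  (ones: 0)
  rows 64-71 [x1,x2,x3,x4=1000]: 10111011  (ones: 6)
  rows 72-79 [x1,x2,x3,x4=1001]: 10111011  (ones: 6)
  rows 80-87 [x1,x2,x3,x4=1010]: 10111011  (ones: 6)
  rows 88-95 [x1,x2,x3,x4=1011]: 00000000  (ones: 0)
  rows 96-103 [x1,x2,x3,x4=1100]: 00000000  (ones: 0)
  rows 104-111 [x1,x2,x3,x4=1101]: 00000000  (ones: 0)
  rows 112-119 [x1,x2,x3,x4=1110]: 00000000  (ones: 0)
  rows 120-127 [x1,x2,x3,x4=1111]: 00000000  (ones: 0)
Satisfying assignments = 8+8+8+0+0+0+0+0+6+6+6+0+0+0+0+0 = 42

42


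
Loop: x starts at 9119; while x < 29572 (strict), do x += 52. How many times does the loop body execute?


Step 1: x goes from 9119 toward 29572 by 52; the body runs while x<29572, so iterations = ceil((bound-start)/step)
Step 2: Distance=20453
Step 3: ceil(20453/52)=394

394


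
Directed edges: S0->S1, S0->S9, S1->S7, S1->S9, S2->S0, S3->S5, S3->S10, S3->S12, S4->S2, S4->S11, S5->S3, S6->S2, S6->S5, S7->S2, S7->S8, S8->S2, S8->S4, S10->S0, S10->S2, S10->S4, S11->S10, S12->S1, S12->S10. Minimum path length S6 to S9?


BFS layer-by-layer from S6:
  dist 0: {S6}
  dist 1: {S2, S5}
  dist 2: {S0, S3}
  dist 3: {S1, S9, S10, S12}
  -> S9 reached at distance 3
Shortest path length = 3

3


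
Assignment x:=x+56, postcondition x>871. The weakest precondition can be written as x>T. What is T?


Formula: wp(x:=E, P) = P[E/x] (substitute E for x in postcondition)
Step 1: Postcondition: x>871
Step 2: Substitute x+56 for x: x+56>871
Step 3: Solve for x: x > 871-56 = 815

815


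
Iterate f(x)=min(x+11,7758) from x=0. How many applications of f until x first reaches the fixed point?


Step 1: x=0, cap=7758, increment=11
Step 2: x grows by 11 each step until capped at 7758; fixed point is x=7758
Step 3: iterations = ceil(7758/11) = 706

706


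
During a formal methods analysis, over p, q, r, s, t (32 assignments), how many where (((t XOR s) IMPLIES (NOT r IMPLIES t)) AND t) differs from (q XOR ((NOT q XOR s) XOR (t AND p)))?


F1 = (((t XOR s) IMPLIES (NOT r IMPLIES t)) AND t)
F2 = (q XOR ((NOT q XOR s) XOR (t AND p)))
Evaluate both on each of 32 rows (bits = p,q,r,s,t):
  row 0 [00000]: F1=0 F2=1 (differ) -> 1
  row 1 [00001]: F1=1 F2=1 -> 0
  row 2 [00010]: F1=0 F2=0 -> 0
  row 3 [00011]: F1=1 F2=0 (differ) -> 1
  row 4 [00100]: F1=0 F2=1 (differ) -> 1
  row 5 [00101]: F1=1 F2=1 -> 0
  row 6 [00110]: F1=0 F2=0 -> 0
  row 7 [00111]: F1=1 F2=0 (differ) -> 1
  row 8 [01000]: F1=0 F2=1 (differ) -> 1
  row 9 [01001]: F1=1 F2=1 -> 0
  row 10 [01010]: F1=0 F2=0 -> 0
  row 11 [01011]: F1=1 F2=0 (differ) -> 1
  row 12 [01100]: F1=0 F2=1 (differ) -> 1
  row 13 [01101]: F1=1 F2=1 -> 0
  row 14 [01110]: F1=0 F2=0 -> 0
  row 15 [01111]: F1=1 F2=0 (differ) -> 1
  row 16 [10000]: F1=0 F2=1 (differ) -> 1
  row 17 [10001]: F1=1 F2=0 (differ) -> 1
  row 18 [10010]: F1=0 F2=0 -> 0
  row 19 [10011]: F1=1 F2=1 -> 0
  row 20 [10100]: F1=0 F2=1 (differ) -> 1
  row 21 [10101]: F1=1 F2=0 (differ) -> 1
  row 22 [10110]: F1=0 F2=0 -> 0
  row 23 [10111]: F1=1 F2=1 -> 0
  row 24 [11000]: F1=0 F2=1 (differ) -> 1
  row 25 [11001]: F1=1 F2=0 (differ) -> 1
  row 26 [11010]: F1=0 F2=0 -> 0
  row 27 [11011]: F1=1 F2=1 -> 0
  row 28 [11100]: F1=0 F2=1 (differ) -> 1
  row 29 [11101]: F1=1 F2=0 (differ) -> 1
  row 30 [11110]: F1=0 F2=0 -> 0
  row 31 [11111]: F1=1 F2=1 -> 0
Full result column, 8 rows per line (p,q fixed per line; r,s,t runs 000..111 left to right):
  rows 0-7 [p,q=00]: 10011001  (ones: 4)
  rows 8-15 [p,q=01]: 10011001  (ones: 4)
  rows 16-23 [p,q=10]: 11001100  (ones: 4)
  rows 24-31 [p,q=11]: 11001100  (ones: 4)
Disagreements = 4+4+4+4 = 16

16


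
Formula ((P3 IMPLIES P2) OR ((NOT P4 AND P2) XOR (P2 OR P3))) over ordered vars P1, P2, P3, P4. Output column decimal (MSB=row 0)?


Formula: ((P3 IMPLIES P2) OR ((NOT P4 AND P2) XOR (P2 OR P3))) over P1, P2, P3, P4 (16 rows)
Evaluate each row (bits = P1,P2,P3,P4, MSB first):
  row 0 [0000]: ((0 IMPLIES 0) OR ((NOT 0 AND 0) XOR (0 OR 0))) -> 1
  row 1 [0001]: ((0 IMPLIES 0) OR ((NOT 1 AND 0) XOR (0 OR 0))) -> 1
  row 2 [0010]: ((1 IMPLIES 0) OR ((NOT 0 AND 0) XOR (0 OR 1))) -> 1
  row 3 [0011]: ((1 IMPLIES 0) OR ((NOT 1 AND 0) XOR (0 OR 1))) -> 1
  row 4 [0100]: ((0 IMPLIES 1) OR ((NOT 0 AND 1) XOR (1 OR 0))) -> 1
  row 5 [0101]: ((0 IMPLIES 1) OR ((NOT 1 AND 1) XOR (1 OR 0))) -> 1
  row 6 [0110]: ((1 IMPLIES 1) OR ((NOT 0 AND 1) XOR (1 OR 1))) -> 1
  row 7 [0111]: ((1 IMPLIES 1) OR ((NOT 1 AND 1) XOR (1 OR 1))) -> 1
  row 8 [1000]: ((0 IMPLIES 0) OR ((NOT 0 AND 0) XOR (0 OR 0))) -> 1
  row 9 [1001]: ((0 IMPLIES 0) OR ((NOT 1 AND 0) XOR (0 OR 0))) -> 1
  row 10 [1010]: ((1 IMPLIES 0) OR ((NOT 0 AND 0) XOR (0 OR 1))) -> 1
  row 11 [1011]: ((1 IMPLIES 0) OR ((NOT 1 AND 0) XOR (0 OR 1))) -> 1
  row 12 [1100]: ((0 IMPLIES 1) OR ((NOT 0 AND 1) XOR (1 OR 0))) -> 1
  row 13 [1101]: ((0 IMPLIES 1) OR ((NOT 1 AND 1) XOR (1 OR 0))) -> 1
  row 14 [1110]: ((1 IMPLIES 1) OR ((NOT 0 AND 1) XOR (1 OR 1))) -> 1
  row 15 [1111]: ((1 IMPLIES 1) OR ((NOT 1 AND 1) XOR (1 OR 1))) -> 1
Full result column, 4 rows per line (P1,P2 fixed per line; P3,P4 runs 00..11 left to right):
  rows 0-3 [P1,P2=00]: 1111  = hex F
  rows 4-7 [P1,P2=01]: 1111  = hex F
  rows 8-11 [P1,P2=10]: 1111  = hex F
  rows 12-15 [P1,P2=11]: 1111  = hex F
Output column (row 0 .. row 15) = 1111111111111111
Output column grouped in 4s = 1111 1111 1111 1111 = 0xFFFF
Convert to decimal digit by digit (value = value*16 + digit):
  F -> 15
  15*16 + 15 (F) = 255
  255*16 + 15 (F) = 4095
  4095*16 + 15 (F) = 65535
Decimal = 65535

65535


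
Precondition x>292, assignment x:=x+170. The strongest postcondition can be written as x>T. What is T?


Formula: sp(P, x:=E) = exists old_x. (x = E[old_x/x]) AND P[old_x/x] (old_x is the value of x before the assignment; eliminate old_x by solving x = E[old_x/x] for old_x)
Step 1: Precondition P: x>292, i.e. old_x > 292
Step 2: Assignment gives x = old_x + 170, so old_x = x - 170
Step 3: Substitute into P: x - 170 > 292
Step 4: Simplify: x > 292+170 = 462

462


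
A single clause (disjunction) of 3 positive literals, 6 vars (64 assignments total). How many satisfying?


Step 1: Total=2^6=64
Step 2: Unsat when all 3 false: 2^3=8
Step 3: Sat=64-8=56

56


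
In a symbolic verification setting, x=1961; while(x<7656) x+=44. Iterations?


Step 1: x goes from 1961 toward 7656 by 44; the body runs while x<7656, so iterations = ceil((bound-start)/step)
Step 2: Distance=5695
Step 3: ceil(5695/44)=130

130


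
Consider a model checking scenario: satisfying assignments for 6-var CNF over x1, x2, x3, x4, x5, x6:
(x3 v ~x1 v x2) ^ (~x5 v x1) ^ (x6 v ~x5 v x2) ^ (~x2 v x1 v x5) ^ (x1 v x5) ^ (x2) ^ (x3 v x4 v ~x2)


CNF with 7 clauses over 6 vars (64 assignments).
An assignment satisfies CNF iff every clause has >=1 true literal.
Check each row (bits = x1,x2,x3,x4,x5,x6; clause T/F shown):
  row 0 [000000]: clauses=TTTTFFT -> 0
  row 1 [000001]: clauses=TTTTFFT -> 0
  row 2 [000010]: clauses=TFFTTFT -> 0
  row 3 [000011]: clauses=TFTTTFT -> 0
  row 4 [000100]: clauses=TTTTFFT -> 0
  (every remaining row is evaluated the same way; all 64 results are listed next)
Full result column, 8 rows per line (x1,x2,x3 fixed per line; x4,x5,x6 runs 000..111 left to right):
  rows 0-7 [x1,x2,x3=000]: 00000000  (ones: 0)
  rows 8-15 [x1,x2,x3=001]: 00000000  (ones: 0)
  rows 16-23 [x1,x2,x3=010]: 00000000  (ones: 0)
  rows 24-31 [x1,x2,x3=011]: 00000000  (ones: 0)
  rows 32-39 [x1,x2,x3=100]: 00000000  (ones: 0)
  rows 40-47 [x1,x2,x3=101]: 00000000  (ones: 0)
  rows 48-55 [x1,x2,x3=110]: 00001111  (ones: 4)
  rows 56-63 [x1,x2,x3=111]: 11111111  (ones: 8)
Satisfying assignments = 0+0+0+0+0+0+4+8 = 12

12


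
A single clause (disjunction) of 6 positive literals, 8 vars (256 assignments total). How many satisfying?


Step 1: Total=2^8=256
Step 2: Unsat when all 6 false: 2^2=4
Step 3: Sat=256-4=252

252


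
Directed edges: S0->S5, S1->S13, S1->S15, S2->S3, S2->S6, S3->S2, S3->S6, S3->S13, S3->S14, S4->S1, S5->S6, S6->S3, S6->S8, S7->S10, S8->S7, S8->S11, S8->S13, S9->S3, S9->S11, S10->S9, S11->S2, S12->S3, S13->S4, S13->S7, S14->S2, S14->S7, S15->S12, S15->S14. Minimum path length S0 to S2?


BFS layer-by-layer from S0:
  dist 0: {S0}
  dist 1: {S5}
  dist 2: {S6}
  dist 3: {S3, S8}
  dist 4: {S2, S7, S11, S13, S14}
  -> S2 reached at distance 4
Shortest path length = 4

4


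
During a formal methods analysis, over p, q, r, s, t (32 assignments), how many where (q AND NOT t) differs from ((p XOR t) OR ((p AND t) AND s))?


F1 = (q AND NOT t)
F2 = ((p XOR t) OR ((p AND t) AND s))
Evaluate both on each of 32 rows (bits = p,q,r,s,t):
  row 0 [00000]: F1=0 F2=0 -> 0
  row 1 [00001]: F1=0 F2=1 (differ) -> 1
  row 2 [00010]: F1=0 F2=0 -> 0
  row 3 [00011]: F1=0 F2=1 (differ) -> 1
  row 4 [00100]: F1=0 F2=0 -> 0
  row 5 [00101]: F1=0 F2=1 (differ) -> 1
  row 6 [00110]: F1=0 F2=0 -> 0
  row 7 [00111]: F1=0 F2=1 (differ) -> 1
  row 8 [01000]: F1=1 F2=0 (differ) -> 1
  row 9 [01001]: F1=0 F2=1 (differ) -> 1
  row 10 [01010]: F1=1 F2=0 (differ) -> 1
  row 11 [01011]: F1=0 F2=1 (differ) -> 1
  row 12 [01100]: F1=1 F2=0 (differ) -> 1
  row 13 [01101]: F1=0 F2=1 (differ) -> 1
  row 14 [01110]: F1=1 F2=0 (differ) -> 1
  row 15 [01111]: F1=0 F2=1 (differ) -> 1
  row 16 [10000]: F1=0 F2=1 (differ) -> 1
  row 17 [10001]: F1=0 F2=0 -> 0
  row 18 [10010]: F1=0 F2=1 (differ) -> 1
  row 19 [10011]: F1=0 F2=1 (differ) -> 1
  row 20 [10100]: F1=0 F2=1 (differ) -> 1
  row 21 [10101]: F1=0 F2=0 -> 0
  row 22 [10110]: F1=0 F2=1 (differ) -> 1
  row 23 [10111]: F1=0 F2=1 (differ) -> 1
  row 24 [11000]: F1=1 F2=1 -> 0
  row 25 [11001]: F1=0 F2=0 -> 0
  row 26 [11010]: F1=1 F2=1 -> 0
  row 27 [11011]: F1=0 F2=1 (differ) -> 1
  row 28 [11100]: F1=1 F2=1 -> 0
  row 29 [11101]: F1=0 F2=0 -> 0
  row 30 [11110]: F1=1 F2=1 -> 0
  row 31 [11111]: F1=0 F2=1 (differ) -> 1
Full result column, 8 rows per line (p,q fixed per line; r,s,t runs 000..111 left to right):
  rows 0-7 [p,q=00]: 01010101  (ones: 4)
  rows 8-15 [p,q=01]: 11111111  (ones: 8)
  rows 16-23 [p,q=10]: 10111011  (ones: 6)
  rows 24-31 [p,q=11]: 00010001  (ones: 2)
Disagreements = 4+8+6+2 = 20

20


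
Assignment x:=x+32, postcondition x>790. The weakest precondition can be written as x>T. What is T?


Formula: wp(x:=E, P) = P[E/x] (substitute E for x in postcondition)
Step 1: Postcondition: x>790
Step 2: Substitute x+32 for x: x+32>790
Step 3: Solve for x: x > 790-32 = 758

758


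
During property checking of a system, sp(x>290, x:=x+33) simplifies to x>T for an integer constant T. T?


Formula: sp(P, x:=E) = exists old_x. (x = E[old_x/x]) AND P[old_x/x] (old_x is the value of x before the assignment; eliminate old_x by solving x = E[old_x/x] for old_x)
Step 1: Precondition P: x>290, i.e. old_x > 290
Step 2: Assignment gives x = old_x + 33, so old_x = x - 33
Step 3: Substitute into P: x - 33 > 290
Step 4: Simplify: x > 290+33 = 323

323


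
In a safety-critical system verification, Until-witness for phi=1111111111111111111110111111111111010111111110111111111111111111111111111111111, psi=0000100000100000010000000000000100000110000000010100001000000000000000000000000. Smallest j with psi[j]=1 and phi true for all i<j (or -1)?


(phi U psi) at 0: need smallest j with psi[j]=1 and phi[i]=1 for all i in [0,j).
Scan from step 0:
  step 0: phi=1, psi=0 -> continue
  step 1: phi=1, psi=0 -> continue
  step 2: phi=1, psi=0 -> continue
  step 3: phi=1, psi=0 -> continue
  step 4: psi=1 and phi held for [0,4) -> witness found
Witness step = 4

4


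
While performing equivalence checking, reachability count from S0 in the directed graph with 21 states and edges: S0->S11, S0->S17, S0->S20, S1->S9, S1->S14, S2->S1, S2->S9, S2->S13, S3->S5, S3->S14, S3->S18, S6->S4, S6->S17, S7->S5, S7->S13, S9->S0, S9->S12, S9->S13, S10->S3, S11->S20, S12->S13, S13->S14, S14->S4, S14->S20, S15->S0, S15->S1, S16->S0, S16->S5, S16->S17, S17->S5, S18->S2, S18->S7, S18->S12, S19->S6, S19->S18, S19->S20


BFS from S0:
  layer 0: {S0}
  layer 1: {S11, S17, S20}
  layer 2: {S5}
Reachable set: {S0, S5, S11, S17, S20}
Count = 5

5


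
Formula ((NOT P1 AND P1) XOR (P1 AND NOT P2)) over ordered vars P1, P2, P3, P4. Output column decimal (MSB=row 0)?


Formula: ((NOT P1 AND P1) XOR (P1 AND NOT P2)) over P1, P2, P3, P4 (16 rows)
Evaluate each row (bits = P1,P2,P3,P4, MSB first):
  row 0 [0000]: ((NOT 0 AND 0) XOR (0 AND NOT 0)) -> 0
  row 1 [0001]: ((NOT 0 AND 0) XOR (0 AND NOT 0)) -> 0
  row 2 [0010]: ((NOT 0 AND 0) XOR (0 AND NOT 0)) -> 0
  row 3 [0011]: ((NOT 0 AND 0) XOR (0 AND NOT 0)) -> 0
  row 4 [0100]: ((NOT 0 AND 0) XOR (0 AND NOT 1)) -> 0
  row 5 [0101]: ((NOT 0 AND 0) XOR (0 AND NOT 1)) -> 0
  row 6 [0110]: ((NOT 0 AND 0) XOR (0 AND NOT 1)) -> 0
  row 7 [0111]: ((NOT 0 AND 0) XOR (0 AND NOT 1)) -> 0
  row 8 [1000]: ((NOT 1 AND 1) XOR (1 AND NOT 0)) -> 1
  row 9 [1001]: ((NOT 1 AND 1) XOR (1 AND NOT 0)) -> 1
  row 10 [1010]: ((NOT 1 AND 1) XOR (1 AND NOT 0)) -> 1
  row 11 [1011]: ((NOT 1 AND 1) XOR (1 AND NOT 0)) -> 1
  row 12 [1100]: ((NOT 1 AND 1) XOR (1 AND NOT 1)) -> 0
  row 13 [1101]: ((NOT 1 AND 1) XOR (1 AND NOT 1)) -> 0
  row 14 [1110]: ((NOT 1 AND 1) XOR (1 AND NOT 1)) -> 0
  row 15 [1111]: ((NOT 1 AND 1) XOR (1 AND NOT 1)) -> 0
Full result column, 4 rows per line (P1,P2 fixed per line; P3,P4 runs 00..11 left to right):
  rows 0-3 [P1,P2=00]: 0000  = hex 0
  rows 4-7 [P1,P2=01]: 0000  = hex 0
  rows 8-11 [P1,P2=10]: 1111  = hex F
  rows 12-15 [P1,P2=11]: 0000  = hex 0
Output column (row 0 .. row 15) = 0000000011110000
Output column grouped in 4s = 0000 0000 1111 0000 = 0x00F0
Convert to decimal digit by digit (value = value*16 + digit):
  0 -> 0
  0*16 + 0 = 0
  0*16 + 15 (F) = 15
  15*16 + 0 = 240
Decimal = 240

240


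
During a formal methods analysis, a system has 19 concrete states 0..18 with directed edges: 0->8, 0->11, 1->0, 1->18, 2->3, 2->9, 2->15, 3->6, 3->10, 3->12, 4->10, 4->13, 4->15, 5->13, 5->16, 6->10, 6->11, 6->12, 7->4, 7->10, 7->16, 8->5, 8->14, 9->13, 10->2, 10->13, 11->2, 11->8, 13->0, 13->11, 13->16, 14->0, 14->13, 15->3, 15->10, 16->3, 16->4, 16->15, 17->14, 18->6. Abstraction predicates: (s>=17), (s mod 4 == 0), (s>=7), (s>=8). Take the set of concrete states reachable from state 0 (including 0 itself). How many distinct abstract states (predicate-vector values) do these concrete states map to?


BFS from 0:
Concrete reachable: {0, 2, 3, 4, 5, 6, 8, 9, 10, 11, 12, 13, 14, 15, 16}
Abstract via predicates (s>=17), (s mod 4 == 0), (s>=7), (s>=8):
  (0,0,0,0) <- {2, 3, 5, 6}
  (0,0,1,1) <- {9, 10, 11, 13, 14, 15}
  (0,1,0,0) <- {0, 4}
  (0,1,1,1) <- {8, 12, 16}
Distinct abstract states = 4

4


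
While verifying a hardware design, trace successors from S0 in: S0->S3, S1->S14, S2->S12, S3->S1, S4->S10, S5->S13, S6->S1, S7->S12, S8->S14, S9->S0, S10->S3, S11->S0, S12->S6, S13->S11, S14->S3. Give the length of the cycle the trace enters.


Trace from S0 until a state repeats:
  S0 -> S3 -> S1 -> S14 -> S3
S3 first seen at step 1, revisited at step 4.
Cycle length = 4 - 1 = 3

3


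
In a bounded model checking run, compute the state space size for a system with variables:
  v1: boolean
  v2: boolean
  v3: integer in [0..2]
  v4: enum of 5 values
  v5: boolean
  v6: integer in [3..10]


State space = product of domain sizes of all variables.
Domain sizes:
  v1 (boolean): 2
  v2 (boolean): 2
  v3 (integer in [0..2]): 3
  v4 (enum of 5 values): 5
  v5 (boolean): 2
  v6 (integer in [3..10]): 8
Product = 2 * 2 * 3 * 5 * 2 * 8 = 960

960


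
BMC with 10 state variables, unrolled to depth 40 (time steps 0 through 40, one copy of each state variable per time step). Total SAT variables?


BMC unrolls to depth k, creating one copy of each state var for steps 0..k.
Step count = 40 + 1 = 41 (steps 0 through 40)
Vars per step = 10
Total = 10 * 41 = 410

410


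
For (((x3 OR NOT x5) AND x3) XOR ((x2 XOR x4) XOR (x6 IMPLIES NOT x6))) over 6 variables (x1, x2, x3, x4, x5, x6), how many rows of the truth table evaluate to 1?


Formula: (((x3 OR NOT x5) AND x3) XOR ((x2 XOR x4) XOR (x6 IMPLIES NOT x6))) over 6 vars (64 rows)
Evaluate each row (x1, x2, x3, x4, x5, x6 as bits, MSB first):
  row 0 [000000]: (((0 OR NOT 0) AND 0) XOR ((0 XOR 0) XOR (0 IMPLIES NOT 0))) -> 1
  row 1 [000001]: (((0 OR NOT 0) AND 0) XOR ((0 XOR 0) XOR (1 IMPLIES NOT 1))) -> 0
  row 2 [000010]: (((0 OR NOT 1) AND 0) XOR ((0 XOR 0) XOR (0 IMPLIES NOT 0))) -> 1
  row 3 [000011]: (((0 OR NOT 1) AND 0) XOR ((0 XOR 0) XOR (1 IMPLIES NOT 1))) -> 0
  row 4 [000100]: (((0 OR NOT 0) AND 0) XOR ((0 XOR 1) XOR (0 IMPLIES NOT 0))) -> 0
  (every remaining row is evaluated the same way; all 64 results are listed next)
Full result column, 8 rows per line (x1,x2,x3 fixed per line; x4,x5,x6 runs 000..111 left to right):
  rows 0-7 [x1,x2,x3=000]: 10100101  (ones: 4)
  rows 8-15 [x1,x2,x3=001]: 01011010  (ones: 4)
  rows 16-23 [x1,x2,x3=010]: 01011010  (ones: 4)
  rows 24-31 [x1,x2,x3=011]: 10100101  (ones: 4)
  rows 32-39 [x1,x2,x3=100]: 10100101  (ones: 4)
  rows 40-47 [x1,x2,x3=101]: 01011010  (ones: 4)
  rows 48-55 [x1,x2,x3=110]: 01011010  (ones: 4)
  rows 56-63 [x1,x2,x3=111]: 10100101  (ones: 4)
Count of 1-rows = 4+4+4+4+4+4+4+4 = 32

32
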